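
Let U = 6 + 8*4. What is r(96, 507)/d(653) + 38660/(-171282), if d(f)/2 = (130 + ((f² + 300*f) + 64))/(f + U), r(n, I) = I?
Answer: 659693893/11847062094 ≈ 0.055684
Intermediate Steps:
U = 38 (U = 6 + 32 = 38)
d(f) = 2*(194 + f² + 300*f)/(38 + f) (d(f) = 2*((130 + ((f² + 300*f) + 64))/(f + 38)) = 2*((130 + (64 + f² + 300*f))/(38 + f)) = 2*((194 + f² + 300*f)/(38 + f)) = 2*(194 + f² + 300*f)/(38 + f))
r(96, 507)/d(653) + 38660/(-171282) = 507/((2*(194 + 653² + 300*653)/(38 + 653))) + 38660/(-171282) = 507/((2*(194 + 426409 + 195900)/691)) + 38660*(-1/171282) = 507/((2*(1/691)*622503)) - 19330/85641 = 507/(1245006/691) - 19330/85641 = 507*(691/1245006) - 19330/85641 = 116779/415002 - 19330/85641 = 659693893/11847062094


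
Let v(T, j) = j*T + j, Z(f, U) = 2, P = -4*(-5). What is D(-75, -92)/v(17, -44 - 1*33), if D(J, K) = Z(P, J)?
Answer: -1/693 ≈ -0.0014430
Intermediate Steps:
P = 20
D(J, K) = 2
v(T, j) = j + T*j (v(T, j) = T*j + j = j + T*j)
D(-75, -92)/v(17, -44 - 1*33) = 2/(((-44 - 1*33)*(1 + 17))) = 2/(((-44 - 33)*18)) = 2/((-77*18)) = 2/(-1386) = 2*(-1/1386) = -1/693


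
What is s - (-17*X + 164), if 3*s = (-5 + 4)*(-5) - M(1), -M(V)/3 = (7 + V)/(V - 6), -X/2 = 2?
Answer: -3479/15 ≈ -231.93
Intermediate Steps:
X = -4 (X = -2*2 = -4)
M(V) = -3*(7 + V)/(-6 + V) (M(V) = -3*(7 + V)/(V - 6) = -3*(7 + V)/(-6 + V))
s = 1/15 (s = ((-5 + 4)*(-5) - 3*(-7 - 1*1)/(-6 + 1))/3 = (-1*(-5) - 3*(-7 - 1)/(-5))/3 = (5 - 3*(-1)*(-8)/5)/3 = (5 - 1*24/5)/3 = (5 - 24/5)/3 = (1/3)*(1/5) = 1/15 ≈ 0.066667)
s - (-17*X + 164) = 1/15 - (-17*(-4) + 164) = 1/15 - (-1*(-68) + 164) = 1/15 - (68 + 164) = 1/15 - 1*232 = 1/15 - 232 = -3479/15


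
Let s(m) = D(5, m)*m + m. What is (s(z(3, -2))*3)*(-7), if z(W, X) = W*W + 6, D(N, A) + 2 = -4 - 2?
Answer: 2205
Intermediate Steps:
D(N, A) = -8 (D(N, A) = -2 + (-4 - 2) = -2 - 6 = -8)
z(W, X) = 6 + W**2 (z(W, X) = W**2 + 6 = 6 + W**2)
s(m) = -7*m (s(m) = -8*m + m = -7*m)
(s(z(3, -2))*3)*(-7) = (-7*(6 + 3**2)*3)*(-7) = (-7*(6 + 9)*3)*(-7) = (-7*15*3)*(-7) = -105*3*(-7) = -315*(-7) = 2205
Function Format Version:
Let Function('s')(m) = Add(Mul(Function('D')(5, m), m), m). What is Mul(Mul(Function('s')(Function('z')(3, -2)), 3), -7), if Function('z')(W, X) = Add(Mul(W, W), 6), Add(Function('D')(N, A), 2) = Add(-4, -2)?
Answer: 2205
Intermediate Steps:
Function('D')(N, A) = -8 (Function('D')(N, A) = Add(-2, Add(-4, -2)) = Add(-2, -6) = -8)
Function('z')(W, X) = Add(6, Pow(W, 2)) (Function('z')(W, X) = Add(Pow(W, 2), 6) = Add(6, Pow(W, 2)))
Function('s')(m) = Mul(-7, m) (Function('s')(m) = Add(Mul(-8, m), m) = Mul(-7, m))
Mul(Mul(Function('s')(Function('z')(3, -2)), 3), -7) = Mul(Mul(Mul(-7, Add(6, Pow(3, 2))), 3), -7) = Mul(Mul(Mul(-7, Add(6, 9)), 3), -7) = Mul(Mul(Mul(-7, 15), 3), -7) = Mul(Mul(-105, 3), -7) = Mul(-315, -7) = 2205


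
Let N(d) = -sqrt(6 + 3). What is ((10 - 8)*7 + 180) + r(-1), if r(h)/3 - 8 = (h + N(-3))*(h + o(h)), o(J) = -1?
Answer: 242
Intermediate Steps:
N(d) = -3 (N(d) = -sqrt(9) = -1*3 = -3)
r(h) = 24 + 3*(-1 + h)*(-3 + h) (r(h) = 24 + 3*((h - 3)*(h - 1)) = 24 + 3*((-3 + h)*(-1 + h)) = 24 + 3*((-1 + h)*(-3 + h)) = 24 + 3*(-1 + h)*(-3 + h))
((10 - 8)*7 + 180) + r(-1) = ((10 - 8)*7 + 180) + (33 - 12*(-1) + 3*(-1)**2) = (2*7 + 180) + (33 + 12 + 3*1) = (14 + 180) + (33 + 12 + 3) = 194 + 48 = 242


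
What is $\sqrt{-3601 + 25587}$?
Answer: $\sqrt{21986} \approx 148.28$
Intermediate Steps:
$\sqrt{-3601 + 25587} = \sqrt{21986}$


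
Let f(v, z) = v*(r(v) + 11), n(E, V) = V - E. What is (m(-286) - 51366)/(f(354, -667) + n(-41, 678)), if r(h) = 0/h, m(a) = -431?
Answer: -51797/4613 ≈ -11.228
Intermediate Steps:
r(h) = 0
f(v, z) = 11*v (f(v, z) = v*(0 + 11) = v*11 = 11*v)
(m(-286) - 51366)/(f(354, -667) + n(-41, 678)) = (-431 - 51366)/(11*354 + (678 - 1*(-41))) = -51797/(3894 + (678 + 41)) = -51797/(3894 + 719) = -51797/4613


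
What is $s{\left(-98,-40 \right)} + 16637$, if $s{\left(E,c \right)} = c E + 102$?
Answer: $20659$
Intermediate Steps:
$s{\left(E,c \right)} = 102 + E c$ ($s{\left(E,c \right)} = E c + 102 = 102 + E c$)
$s{\left(-98,-40 \right)} + 16637 = \left(102 - -3920\right) + 16637 = \left(102 + 3920\right) + 16637 = 4022 + 16637 = 20659$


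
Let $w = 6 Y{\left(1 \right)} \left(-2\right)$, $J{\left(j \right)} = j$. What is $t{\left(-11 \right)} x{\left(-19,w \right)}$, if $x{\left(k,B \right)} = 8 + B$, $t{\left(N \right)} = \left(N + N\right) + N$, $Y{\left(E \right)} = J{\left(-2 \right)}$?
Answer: $-1056$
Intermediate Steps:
$Y{\left(E \right)} = -2$
$t{\left(N \right)} = 3 N$ ($t{\left(N \right)} = 2 N + N = 3 N$)
$w = 24$ ($w = 6 \left(-2\right) \left(-2\right) = \left(-12\right) \left(-2\right) = 24$)
$t{\left(-11 \right)} x{\left(-19,w \right)} = 3 \left(-11\right) \left(8 + 24\right) = \left(-33\right) 32 = -1056$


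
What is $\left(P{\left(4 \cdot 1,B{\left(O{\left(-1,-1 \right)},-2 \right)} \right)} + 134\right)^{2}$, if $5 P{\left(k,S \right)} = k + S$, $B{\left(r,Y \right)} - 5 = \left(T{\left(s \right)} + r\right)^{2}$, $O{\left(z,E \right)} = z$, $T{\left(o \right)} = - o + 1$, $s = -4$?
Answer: $19321$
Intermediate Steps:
$T{\left(o \right)} = 1 - o$
$B{\left(r,Y \right)} = 5 + \left(5 + r\right)^{2}$ ($B{\left(r,Y \right)} = 5 + \left(\left(1 - -4\right) + r\right)^{2} = 5 + \left(\left(1 + 4\right) + r\right)^{2} = 5 + \left(5 + r\right)^{2}$)
$P{\left(k,S \right)} = \frac{S}{5} + \frac{k}{5}$ ($P{\left(k,S \right)} = \frac{k + S}{5} = \frac{S + k}{5} = \frac{S}{5} + \frac{k}{5}$)
$\left(P{\left(4 \cdot 1,B{\left(O{\left(-1,-1 \right)},-2 \right)} \right)} + 134\right)^{2} = \left(\left(\frac{5 + \left(5 - 1\right)^{2}}{5} + \frac{4 \cdot 1}{5}\right) + 134\right)^{2} = \left(\left(\frac{5 + 4^{2}}{5} + \frac{1}{5} \cdot 4\right) + 134\right)^{2} = \left(\left(\frac{5 + 16}{5} + \frac{4}{5}\right) + 134\right)^{2} = \left(\left(\frac{1}{5} \cdot 21 + \frac{4}{5}\right) + 134\right)^{2} = \left(\left(\frac{21}{5} + \frac{4}{5}\right) + 134\right)^{2} = \left(5 + 134\right)^{2} = 139^{2} = 19321$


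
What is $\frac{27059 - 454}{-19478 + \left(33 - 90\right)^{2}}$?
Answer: $- \frac{26605}{16229} \approx -1.6393$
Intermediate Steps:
$\frac{27059 - 454}{-19478 + \left(33 - 90\right)^{2}} = \frac{26605}{-19478 + \left(-57\right)^{2}} = \frac{26605}{-19478 + 3249} = \frac{26605}{-16229} = 26605 \left(- \frac{1}{16229}\right) = - \frac{26605}{16229}$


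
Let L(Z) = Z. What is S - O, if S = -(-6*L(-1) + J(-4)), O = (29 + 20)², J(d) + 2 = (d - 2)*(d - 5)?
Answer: -2459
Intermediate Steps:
J(d) = -2 + (-5 + d)*(-2 + d) (J(d) = -2 + (d - 2)*(d - 5) = -2 + (-2 + d)*(-5 + d) = -2 + (-5 + d)*(-2 + d))
O = 2401 (O = 49² = 2401)
S = -58 (S = -(-6*(-1) + (8 + (-4)² - 7*(-4))) = -(6 + (8 + 16 + 28)) = -(6 + 52) = -1*58 = -58)
S - O = -58 - 1*2401 = -58 - 2401 = -2459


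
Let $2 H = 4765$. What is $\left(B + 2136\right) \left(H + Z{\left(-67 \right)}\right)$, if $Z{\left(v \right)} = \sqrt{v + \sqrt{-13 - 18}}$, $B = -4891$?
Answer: $- \frac{13127575}{2} - 2755 \sqrt{-67 + i \sqrt{31}} \approx -6.5647 \cdot 10^{6} - 22570.0 i$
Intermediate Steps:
$H = \frac{4765}{2}$ ($H = \frac{1}{2} \cdot 4765 = \frac{4765}{2} \approx 2382.5$)
$Z{\left(v \right)} = \sqrt{v + i \sqrt{31}}$ ($Z{\left(v \right)} = \sqrt{v + \sqrt{-31}} = \sqrt{v + i \sqrt{31}}$)
$\left(B + 2136\right) \left(H + Z{\left(-67 \right)}\right) = \left(-4891 + 2136\right) \left(\frac{4765}{2} + \sqrt{-67 + i \sqrt{31}}\right) = - 2755 \left(\frac{4765}{2} + \sqrt{-67 + i \sqrt{31}}\right) = - \frac{13127575}{2} - 2755 \sqrt{-67 + i \sqrt{31}}$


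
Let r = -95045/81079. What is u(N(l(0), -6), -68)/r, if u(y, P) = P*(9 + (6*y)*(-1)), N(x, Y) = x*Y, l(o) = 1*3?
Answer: 645064524/95045 ≈ 6786.9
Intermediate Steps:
l(o) = 3
N(x, Y) = Y*x
r = -95045/81079 (r = -95045*1/81079 = -95045/81079 ≈ -1.1723)
u(y, P) = P*(9 - 6*y)
u(N(l(0), -6), -68)/r = (3*(-68)*(3 - (-12)*3))/(-95045/81079) = (3*(-68)*(3 - 2*(-18)))*(-81079/95045) = (3*(-68)*(3 + 36))*(-81079/95045) = (3*(-68)*39)*(-81079/95045) = -7956*(-81079/95045) = 645064524/95045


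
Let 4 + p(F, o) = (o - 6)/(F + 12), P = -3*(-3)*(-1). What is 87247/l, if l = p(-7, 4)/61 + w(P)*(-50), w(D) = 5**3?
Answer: -26610335/1906272 ≈ -13.959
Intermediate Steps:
P = -9 (P = 9*(-1) = -9)
w(D) = 125
p(F, o) = -4 + (-6 + o)/(12 + F) (p(F, o) = -4 + (o - 6)/(F + 12) = -4 + (-6 + o)/(12 + F))
l = -1906272/305 (l = ((-54 + 4 - 4*(-7))/(12 - 7))/61 + 125*(-50) = ((-54 + 4 + 28)/5)*(1/61) - 6250 = ((1/5)*(-22))*(1/61) - 6250 = -22/5*1/61 - 6250 = -22/305 - 6250 = -1906272/305 ≈ -6250.1)
87247/l = 87247/(-1906272/305) = 87247*(-305/1906272) = -26610335/1906272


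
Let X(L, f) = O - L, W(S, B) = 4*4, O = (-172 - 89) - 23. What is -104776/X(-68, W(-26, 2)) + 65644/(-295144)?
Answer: 965932145/1992222 ≈ 484.85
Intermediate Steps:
O = -284 (O = -261 - 23 = -284)
W(S, B) = 16
X(L, f) = -284 - L
-104776/X(-68, W(-26, 2)) + 65644/(-295144) = -104776/(-284 - 1*(-68)) + 65644/(-295144) = -104776/(-284 + 68) + 65644*(-1/295144) = -104776/(-216) - 16411/73786 = -104776*(-1/216) - 16411/73786 = 13097/27 - 16411/73786 = 965932145/1992222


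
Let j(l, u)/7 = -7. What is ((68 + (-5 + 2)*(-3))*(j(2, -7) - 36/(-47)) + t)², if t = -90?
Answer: 31965506521/2209 ≈ 1.4471e+7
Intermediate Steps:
j(l, u) = -49 (j(l, u) = 7*(-7) = -49)
((68 + (-5 + 2)*(-3))*(j(2, -7) - 36/(-47)) + t)² = ((68 + (-5 + 2)*(-3))*(-49 - 36/(-47)) - 90)² = ((68 - 3*(-3))*(-49 - 36*(-1/47)) - 90)² = ((68 + 9)*(-49 + 36/47) - 90)² = (77*(-2267/47) - 90)² = (-174559/47 - 90)² = (-178789/47)² = 31965506521/2209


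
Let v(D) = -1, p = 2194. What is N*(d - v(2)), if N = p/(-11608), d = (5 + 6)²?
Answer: -66917/2902 ≈ -23.059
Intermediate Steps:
d = 121 (d = 11² = 121)
N = -1097/5804 (N = 2194/(-11608) = 2194*(-1/11608) = -1097/5804 ≈ -0.18901)
N*(d - v(2)) = -1097*(121 - 1*(-1))/5804 = -1097*(121 + 1)/5804 = -1097/5804*122 = -66917/2902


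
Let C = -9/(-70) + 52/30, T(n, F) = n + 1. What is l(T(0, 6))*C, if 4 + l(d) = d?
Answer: -391/70 ≈ -5.5857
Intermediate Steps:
T(n, F) = 1 + n
l(d) = -4 + d
C = 391/210 (C = -9*(-1/70) + 52*(1/30) = 9/70 + 26/15 = 391/210 ≈ 1.8619)
l(T(0, 6))*C = (-4 + (1 + 0))*(391/210) = (-4 + 1)*(391/210) = -3*391/210 = -391/70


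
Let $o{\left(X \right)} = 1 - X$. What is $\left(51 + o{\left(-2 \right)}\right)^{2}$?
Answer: $2916$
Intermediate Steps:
$\left(51 + o{\left(-2 \right)}\right)^{2} = \left(51 + \left(1 - -2\right)\right)^{2} = \left(51 + \left(1 + 2\right)\right)^{2} = \left(51 + 3\right)^{2} = 54^{2} = 2916$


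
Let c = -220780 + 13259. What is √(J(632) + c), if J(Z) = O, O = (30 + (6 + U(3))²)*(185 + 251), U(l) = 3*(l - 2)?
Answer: 5*I*√6365 ≈ 398.9*I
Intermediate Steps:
c = -207521
U(l) = -6 + 3*l (U(l) = 3*(-2 + l) = -6 + 3*l)
O = 48396 (O = (30 + (6 + (-6 + 3*3))²)*(185 + 251) = (30 + (6 + (-6 + 9))²)*436 = (30 + (6 + 3)²)*436 = (30 + 9²)*436 = (30 + 81)*436 = 111*436 = 48396)
J(Z) = 48396
√(J(632) + c) = √(48396 - 207521) = √(-159125) = 5*I*√6365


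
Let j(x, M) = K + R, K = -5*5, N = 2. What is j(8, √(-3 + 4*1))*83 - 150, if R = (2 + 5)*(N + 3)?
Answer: 680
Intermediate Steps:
R = 35 (R = (2 + 5)*(2 + 3) = 7*5 = 35)
K = -25
j(x, M) = 10 (j(x, M) = -25 + 35 = 10)
j(8, √(-3 + 4*1))*83 - 150 = 10*83 - 150 = 830 - 150 = 680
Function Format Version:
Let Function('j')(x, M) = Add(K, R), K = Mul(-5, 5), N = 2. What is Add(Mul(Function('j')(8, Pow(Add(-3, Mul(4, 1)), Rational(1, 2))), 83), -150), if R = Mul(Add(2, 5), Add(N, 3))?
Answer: 680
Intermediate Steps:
R = 35 (R = Mul(Add(2, 5), Add(2, 3)) = Mul(7, 5) = 35)
K = -25
Function('j')(x, M) = 10 (Function('j')(x, M) = Add(-25, 35) = 10)
Add(Mul(Function('j')(8, Pow(Add(-3, Mul(4, 1)), Rational(1, 2))), 83), -150) = Add(Mul(10, 83), -150) = Add(830, -150) = 680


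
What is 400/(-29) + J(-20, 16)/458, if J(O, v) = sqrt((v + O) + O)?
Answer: -400/29 + I*sqrt(6)/229 ≈ -13.793 + 0.010696*I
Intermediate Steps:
J(O, v) = sqrt(v + 2*O) (J(O, v) = sqrt((O + v) + O) = sqrt(v + 2*O))
400/(-29) + J(-20, 16)/458 = 400/(-29) + sqrt(16 + 2*(-20))/458 = 400*(-1/29) + sqrt(16 - 40)*(1/458) = -400/29 + sqrt(-24)*(1/458) = -400/29 + (2*I*sqrt(6))*(1/458) = -400/29 + I*sqrt(6)/229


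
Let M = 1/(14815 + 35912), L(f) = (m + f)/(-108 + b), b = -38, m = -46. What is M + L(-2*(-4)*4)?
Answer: 355162/3703071 ≈ 0.095910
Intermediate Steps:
L(f) = 23/73 - f/146 (L(f) = (-46 + f)/(-108 - 38) = (-46 + f)/(-146) = (-46 + f)*(-1/146) = 23/73 - f/146)
M = 1/50727 ≈ 1.9713e-5
M + L(-2*(-4)*4) = 1/50727 + (23/73 - (-2*(-4))*4/146) = 1/50727 + (23/73 - 4*4/73) = 1/50727 + (23/73 - 1/146*32) = 1/50727 + (23/73 - 16/73) = 1/50727 + 7/73 = 355162/3703071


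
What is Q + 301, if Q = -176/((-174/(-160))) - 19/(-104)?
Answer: 1260781/9048 ≈ 139.34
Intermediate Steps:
Q = -1462667/9048 (Q = -176/((-174*(-1/160))) - 19*(-1/104) = -176/87/80 + 19/104 = -176*80/87 + 19/104 = -14080/87 + 19/104 = -1462667/9048 ≈ -161.66)
Q + 301 = -1462667/9048 + 301 = 1260781/9048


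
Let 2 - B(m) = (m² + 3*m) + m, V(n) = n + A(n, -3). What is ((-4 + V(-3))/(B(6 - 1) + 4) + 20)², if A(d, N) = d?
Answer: 624100/1521 ≈ 410.32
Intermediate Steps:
V(n) = 2*n (V(n) = n + n = 2*n)
B(m) = 2 - m² - 4*m (B(m) = 2 - ((m² + 3*m) + m) = 2 - (m² + 4*m) = 2 + (-m² - 4*m) = 2 - m² - 4*m)
((-4 + V(-3))/(B(6 - 1) + 4) + 20)² = ((-4 + 2*(-3))/((2 - (6 - 1)² - 4*(6 - 1)) + 4) + 20)² = ((-4 - 6)/((2 - 1*5² - 4*5) + 4) + 20)² = (-10/((2 - 1*25 - 20) + 4) + 20)² = (-10/((2 - 25 - 20) + 4) + 20)² = (-10/(-43 + 4) + 20)² = (-10/(-39) + 20)² = (-10*(-1/39) + 20)² = (10/39 + 20)² = (790/39)² = 624100/1521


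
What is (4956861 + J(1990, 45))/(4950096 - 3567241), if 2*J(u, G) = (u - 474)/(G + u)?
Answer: 10087212893/2814109925 ≈ 3.5845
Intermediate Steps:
J(u, G) = (-474 + u)/(2*(G + u)) (J(u, G) = ((u - 474)/(G + u))/2 = ((-474 + u)/(G + u))/2 = (-474 + u)/(2*(G + u)))
(4956861 + J(1990, 45))/(4950096 - 3567241) = (4956861 + (-237 + (1/2)*1990)/(45 + 1990))/(4950096 - 3567241) = (4956861 + (-237 + 995)/2035)/1382855 = (4956861 + (1/2035)*758)*(1/1382855) = (4956861 + 758/2035)*(1/1382855) = (10087212893/2035)*(1/1382855) = 10087212893/2814109925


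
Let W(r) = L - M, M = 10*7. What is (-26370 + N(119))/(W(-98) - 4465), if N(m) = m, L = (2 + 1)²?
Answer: 26251/4526 ≈ 5.8000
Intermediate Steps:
M = 70
L = 9 (L = 3² = 9)
W(r) = -61 (W(r) = 9 - 1*70 = 9 - 70 = -61)
(-26370 + N(119))/(W(-98) - 4465) = (-26370 + 119)/(-61 - 4465) = -26251/(-4526) = -26251*(-1/4526) = 26251/4526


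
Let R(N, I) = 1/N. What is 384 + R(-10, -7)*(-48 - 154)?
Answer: 2021/5 ≈ 404.20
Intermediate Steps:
384 + R(-10, -7)*(-48 - 154) = 384 + (-48 - 154)/(-10) = 384 - ⅒*(-202) = 384 + 101/5 = 2021/5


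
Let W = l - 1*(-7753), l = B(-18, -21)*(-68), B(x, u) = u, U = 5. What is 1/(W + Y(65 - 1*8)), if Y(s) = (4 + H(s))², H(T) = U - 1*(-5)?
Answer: 1/9377 ≈ 0.00010664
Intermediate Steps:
H(T) = 10 (H(T) = 5 - 1*(-5) = 5 + 5 = 10)
l = 1428 (l = -21*(-68) = 1428)
Y(s) = 196 (Y(s) = (4 + 10)² = 14² = 196)
W = 9181 (W = 1428 - 1*(-7753) = 1428 + 7753 = 9181)
1/(W + Y(65 - 1*8)) = 1/(9181 + 196) = 1/9377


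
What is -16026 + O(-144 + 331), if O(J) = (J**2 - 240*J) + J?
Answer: -25750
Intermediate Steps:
O(J) = J**2 - 239*J
-16026 + O(-144 + 331) = -16026 + (-144 + 331)*(-239 + (-144 + 331)) = -16026 + 187*(-239 + 187) = -16026 + 187*(-52) = -16026 - 9724 = -25750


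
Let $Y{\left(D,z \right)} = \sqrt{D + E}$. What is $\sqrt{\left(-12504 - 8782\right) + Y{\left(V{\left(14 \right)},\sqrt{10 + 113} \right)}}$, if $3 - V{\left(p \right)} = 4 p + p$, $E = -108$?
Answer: $\sqrt{-21286 + 5 i \sqrt{7}} \approx 0.0453 + 145.9 i$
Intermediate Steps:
$V{\left(p \right)} = 3 - 5 p$ ($V{\left(p \right)} = 3 - \left(4 p + p\right) = 3 - 5 p$)
$Y{\left(D,z \right)} = \sqrt{-108 + D}$ ($Y{\left(D,z \right)} = \sqrt{D - 108} = \sqrt{-108 + D}$)
$\sqrt{\left(-12504 - 8782\right) + Y{\left(V{\left(14 \right)},\sqrt{10 + 113} \right)}} = \sqrt{\left(-12504 - 8782\right) + \sqrt{-108 + \left(3 - 70\right)}} = \sqrt{-21286 + \sqrt{-108 - 67}} = \sqrt{-21286 + \sqrt{-175}} = \sqrt{-21286 + 5 i \sqrt{7}}$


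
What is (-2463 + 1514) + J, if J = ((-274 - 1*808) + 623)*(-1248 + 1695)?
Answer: -206122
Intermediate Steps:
J = -205173 (J = ((-274 - 808) + 623)*447 = (-1082 + 623)*447 = -459*447 = -205173)
(-2463 + 1514) + J = (-2463 + 1514) - 205173 = -949 - 205173 = -206122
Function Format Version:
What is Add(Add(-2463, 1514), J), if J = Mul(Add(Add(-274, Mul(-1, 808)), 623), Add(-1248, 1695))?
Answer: -206122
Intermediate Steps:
J = -205173 (J = Mul(Add(Add(-274, -808), 623), 447) = Mul(Add(-1082, 623), 447) = Mul(-459, 447) = -205173)
Add(Add(-2463, 1514), J) = Add(Add(-2463, 1514), -205173) = Add(-949, -205173) = -206122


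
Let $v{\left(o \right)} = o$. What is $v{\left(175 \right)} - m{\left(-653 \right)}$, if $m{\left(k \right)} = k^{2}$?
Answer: $-426234$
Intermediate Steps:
$v{\left(175 \right)} - m{\left(-653 \right)} = 175 - \left(-653\right)^{2} = 175 - 426409 = -426234$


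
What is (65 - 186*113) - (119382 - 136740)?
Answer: -3595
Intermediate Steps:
(65 - 186*113) - (119382 - 136740) = (65 - 21018) - 1*(-17358) = -20953 + 17358 = -3595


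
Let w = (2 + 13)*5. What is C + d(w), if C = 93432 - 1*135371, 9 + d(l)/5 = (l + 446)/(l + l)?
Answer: -1258999/30 ≈ -41967.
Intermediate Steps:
w = 75 (w = 15*5 = 75)
d(l) = -45 + 5*(446 + l)/(2*l) (d(l) = -45 + 5*((l + 446)/(l + l)) = -45 + 5*((446 + l)/((2*l))) = -45 + 5*((446 + l)*(1/(2*l))) = -45 + 5*((446 + l)/(2*l)) = -45 + 5*(446 + l)/(2*l))
C = -41939 (C = 93432 - 135371 = -41939)
C + d(w) = -41939 + (-85/2 + 1115/75) = -41939 + (-85/2 + 1115*(1/75)) = -41939 + (-85/2 + 223/15) = -41939 - 829/30 = -1258999/30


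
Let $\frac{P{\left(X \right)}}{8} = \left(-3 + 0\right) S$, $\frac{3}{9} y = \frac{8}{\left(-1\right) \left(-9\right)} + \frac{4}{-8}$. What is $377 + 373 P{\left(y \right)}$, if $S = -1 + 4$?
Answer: $-26479$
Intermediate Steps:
$S = 3$
$y = \frac{7}{6}$ ($y = 3 \left(\frac{8}{\left(-1\right) \left(-9\right)} + \frac{4}{-8}\right) = 3 \left(\frac{8}{9} + 4 \left(- \frac{1}{8}\right)\right) = 3 \left(8 \cdot \frac{1}{9} - \frac{1}{2}\right) = 3 \left(\frac{8}{9} - \frac{1}{2}\right) = 3 \cdot \frac{7}{18} = \frac{7}{6} \approx 1.1667$)
$P{\left(X \right)} = -72$ ($P{\left(X \right)} = 8 \left(-3 + 0\right) 3 = 8 \left(\left(-3\right) 3\right) = 8 \left(-9\right) = -72$)
$377 + 373 P{\left(y \right)} = 377 + 373 \left(-72\right) = 377 - 26856 = -26479$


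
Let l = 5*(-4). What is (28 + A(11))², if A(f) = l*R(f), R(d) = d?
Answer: 36864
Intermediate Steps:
l = -20
A(f) = -20*f
(28 + A(11))² = (28 - 20*11)² = (28 - 220)² = (-192)² = 36864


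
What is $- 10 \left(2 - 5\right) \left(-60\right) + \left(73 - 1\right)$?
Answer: $-1728$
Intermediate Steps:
$- 10 \left(2 - 5\right) \left(-60\right) + \left(73 - 1\right) = - 10 \left(2 - 5\right) \left(-60\right) + 72 = \left(-10\right) \left(-3\right) \left(-60\right) + 72 = 30 \left(-60\right) + 72 = -1800 + 72 = -1728$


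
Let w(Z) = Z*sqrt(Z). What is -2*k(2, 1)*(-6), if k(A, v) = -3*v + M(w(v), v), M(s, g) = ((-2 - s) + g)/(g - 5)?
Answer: -30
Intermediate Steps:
w(Z) = Z**(3/2)
M(s, g) = (-2 + g - s)/(-5 + g)
k(A, v) = -3*v + (-2 + v - v**(3/2))/(-5 + v)
-2*k(2, 1)*(-6) = -2*(-2 + 1 - 1**(3/2) - 3*1*(-5 + 1))/(-5 + 1)*(-6) = -2*(-2 + 1 - 1*1 - 3*1*(-4))/(-4)*(-6) = -(-1)*(-2 + 1 - 1 + 12)/2*(-6) = -(-1)*10/2*(-6) = -2*(-5/2)*(-6) = 5*(-6) = -30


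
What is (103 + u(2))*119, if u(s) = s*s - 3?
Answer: 12376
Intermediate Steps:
u(s) = -3 + s² (u(s) = s² - 3 = -3 + s²)
(103 + u(2))*119 = (103 + (-3 + 2²))*119 = (103 + (-3 + 4))*119 = (103 + 1)*119 = 104*119 = 12376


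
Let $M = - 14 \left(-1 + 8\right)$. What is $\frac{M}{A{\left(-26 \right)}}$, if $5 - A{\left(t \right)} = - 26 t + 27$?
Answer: $\frac{49}{349} \approx 0.1404$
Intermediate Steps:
$A{\left(t \right)} = -22 + 26 t$ ($A{\left(t \right)} = 5 - \left(- 26 t + 27\right) = 5 - \left(27 - 26 t\right) = 5 + \left(-27 + 26 t\right) = -22 + 26 t$)
$M = -98$ ($M = \left(-14\right) 7 = -98$)
$\frac{M}{A{\left(-26 \right)}} = - \frac{98}{-22 + 26 \left(-26\right)} = - \frac{98}{-22 - 676} = - \frac{98}{-698} = \left(-98\right) \left(- \frac{1}{698}\right) = \frac{49}{349}$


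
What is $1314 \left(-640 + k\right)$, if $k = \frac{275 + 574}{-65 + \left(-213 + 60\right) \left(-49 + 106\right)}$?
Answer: $- \frac{3694895073}{4393} \approx -8.4109 \cdot 10^{5}$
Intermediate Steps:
$k = - \frac{849}{8786}$ ($k = \frac{849}{-65 - 8721} = \frac{849}{-8786} = 849 \left(- \frac{1}{8786}\right) = - \frac{849}{8786} \approx -0.096631$)
$1314 \left(-640 + k\right) = 1314 \left(-640 - \frac{849}{8786}\right) = 1314 \left(- \frac{5623889}{8786}\right) = - \frac{3694895073}{4393}$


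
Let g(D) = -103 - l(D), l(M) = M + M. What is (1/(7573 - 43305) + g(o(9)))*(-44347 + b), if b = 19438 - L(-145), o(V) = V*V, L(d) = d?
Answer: 58622461371/8933 ≈ 6.5625e+6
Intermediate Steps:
o(V) = V²
b = 19583 (b = 19438 - 1*(-145) = 19438 + 145 = 19583)
l(M) = 2*M
g(D) = -103 - 2*D
(1/(7573 - 43305) + g(o(9)))*(-44347 + b) = (1/(7573 - 43305) + (-103 - 2*9²))*(-44347 + 19583) = (1/(-35732) + (-103 - 2*81))*(-24764) = (-1/35732 + (-103 - 162))*(-24764) = (-1/35732 - 265)*(-24764) = -9468981/35732*(-24764) = 58622461371/8933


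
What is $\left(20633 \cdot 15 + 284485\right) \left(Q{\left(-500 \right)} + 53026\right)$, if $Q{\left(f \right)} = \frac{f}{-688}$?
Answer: $\frac{1354363051515}{43} \approx 3.1497 \cdot 10^{10}$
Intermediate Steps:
$Q{\left(f \right)} = - \frac{f}{688}$ ($Q{\left(f \right)} = f \left(- \frac{1}{688}\right) = - \frac{f}{688}$)
$\left(20633 \cdot 15 + 284485\right) \left(Q{\left(-500 \right)} + 53026\right) = \left(20633 \cdot 15 + 284485\right) \left(\left(- \frac{1}{688}\right) \left(-500\right) + 53026\right) = \left(309495 + 284485\right) \left(\frac{125}{172} + 53026\right) = 593980 \cdot \frac{9120597}{172} = \frac{1354363051515}{43}$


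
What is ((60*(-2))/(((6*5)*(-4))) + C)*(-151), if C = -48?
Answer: 7097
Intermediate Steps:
((60*(-2))/(((6*5)*(-4))) + C)*(-151) = ((60*(-2))/(((6*5)*(-4))) - 48)*(-151) = (-120/(30*(-4)) - 48)*(-151) = (-120/(-120) - 48)*(-151) = (-120*(-1/120) - 48)*(-151) = (1 - 48)*(-151) = -47*(-151) = 7097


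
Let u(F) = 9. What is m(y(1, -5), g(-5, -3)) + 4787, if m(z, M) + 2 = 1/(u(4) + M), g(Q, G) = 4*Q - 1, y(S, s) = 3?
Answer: 57419/12 ≈ 4784.9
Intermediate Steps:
g(Q, G) = -1 + 4*Q
m(z, M) = -2 + 1/(9 + M)
m(y(1, -5), g(-5, -3)) + 4787 = (-17 - 2*(-1 + 4*(-5)))/(9 + (-1 + 4*(-5))) + 4787 = (-17 - 2*(-1 - 20))/(9 + (-1 - 20)) + 4787 = (-17 - 2*(-21))/(9 - 21) + 4787 = (-17 + 42)/(-12) + 4787 = -1/12*25 + 4787 = -25/12 + 4787 = 57419/12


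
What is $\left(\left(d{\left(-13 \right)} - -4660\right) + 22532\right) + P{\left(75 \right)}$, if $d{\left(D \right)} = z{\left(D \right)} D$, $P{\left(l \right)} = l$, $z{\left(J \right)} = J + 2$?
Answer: $27410$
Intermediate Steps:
$z{\left(J \right)} = 2 + J$
$d{\left(D \right)} = D \left(2 + D\right)$ ($d{\left(D \right)} = \left(2 + D\right) D = D \left(2 + D\right)$)
$\left(\left(d{\left(-13 \right)} - -4660\right) + 22532\right) + P{\left(75 \right)} = \left(\left(- 13 \left(2 - 13\right) - -4660\right) + 22532\right) + 75 = \left(\left(\left(-13\right) \left(-11\right) + 4660\right) + 22532\right) + 75 = \left(\left(143 + 4660\right) + 22532\right) + 75 = \left(4803 + 22532\right) + 75 = 27335 + 75 = 27410$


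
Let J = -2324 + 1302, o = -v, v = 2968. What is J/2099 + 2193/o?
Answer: -7636403/6229832 ≈ -1.2258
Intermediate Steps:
o = -2968 (o = -1*2968 = -2968)
J = -1022
J/2099 + 2193/o = -1022/2099 + 2193/(-2968) = -1022*1/2099 + 2193*(-1/2968) = -1022/2099 - 2193/2968 = -7636403/6229832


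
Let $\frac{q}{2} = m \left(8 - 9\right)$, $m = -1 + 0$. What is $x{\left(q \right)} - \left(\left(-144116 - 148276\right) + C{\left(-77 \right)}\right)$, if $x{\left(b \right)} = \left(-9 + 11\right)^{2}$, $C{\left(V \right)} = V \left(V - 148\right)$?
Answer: $275071$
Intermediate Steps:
$m = -1$
$C{\left(V \right)} = V \left(-148 + V\right)$
$q = 2$ ($q = 2 \left(- (8 - 9)\right) = 2 \left(\left(-1\right) \left(-1\right)\right) = 2 \cdot 1 = 2$)
$x{\left(b \right)} = 4$ ($x{\left(b \right)} = 2^{2} = 4$)
$x{\left(q \right)} - \left(\left(-144116 - 148276\right) + C{\left(-77 \right)}\right) = 4 - \left(\left(-144116 - 148276\right) - 77 \left(-148 - 77\right)\right) = 4 - \left(-292392 - -17325\right) = 4 - \left(-292392 + 17325\right) = 4 - -275067 = 4 + 275067 = 275071$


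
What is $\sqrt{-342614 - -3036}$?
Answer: $i \sqrt{339578} \approx 582.73 i$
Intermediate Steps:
$\sqrt{-342614 - -3036} = \sqrt{-342614 + 3036} = \sqrt{-339578} = i \sqrt{339578}$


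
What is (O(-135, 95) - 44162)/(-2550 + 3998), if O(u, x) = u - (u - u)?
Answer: -44297/1448 ≈ -30.592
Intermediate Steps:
O(u, x) = u (O(u, x) = u - 1*0 = u + 0 = u)
(O(-135, 95) - 44162)/(-2550 + 3998) = (-135 - 44162)/(-2550 + 3998) = -44297/1448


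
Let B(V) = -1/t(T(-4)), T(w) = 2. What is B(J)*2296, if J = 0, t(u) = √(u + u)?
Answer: -1148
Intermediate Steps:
t(u) = √2*√u (t(u) = √(2*u) = √2*√u)
B(V) = -½ (B(V) = -1/(√2*√2) = -1/2 = -1*½ = -½)
B(J)*2296 = -½*2296 = -1148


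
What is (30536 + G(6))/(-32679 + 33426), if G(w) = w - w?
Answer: 30536/747 ≈ 40.878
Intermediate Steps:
G(w) = 0
(30536 + G(6))/(-32679 + 33426) = (30536 + 0)/(-32679 + 33426) = 30536/747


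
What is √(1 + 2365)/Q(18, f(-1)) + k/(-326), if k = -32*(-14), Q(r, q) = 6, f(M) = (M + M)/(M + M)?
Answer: -224/163 + 13*√14/6 ≈ 6.7327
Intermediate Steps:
f(M) = 1 (f(M) = (2*M)/((2*M)) = (2*M)*(1/(2*M)) = 1)
k = 448
√(1 + 2365)/Q(18, f(-1)) + k/(-326) = √(1 + 2365)/6 + 448/(-326) = √2366*(⅙) + 448*(-1/326) = (13*√14)*(⅙) - 224/163 = 13*√14/6 - 224/163 = -224/163 + 13*√14/6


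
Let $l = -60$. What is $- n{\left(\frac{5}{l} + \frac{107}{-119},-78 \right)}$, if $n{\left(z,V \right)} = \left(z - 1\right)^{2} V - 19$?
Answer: $\frac{110646709}{339864} \approx 325.56$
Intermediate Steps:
$n{\left(z,V \right)} = -19 + V \left(-1 + z\right)^{2}$ ($n{\left(z,V \right)} = \left(-1 + z\right)^{2} V - 19 = V \left(-1 + z\right)^{2} - 19 = -19 + V \left(-1 + z\right)^{2}$)
$- n{\left(\frac{5}{l} + \frac{107}{-119},-78 \right)} = - (-19 - 78 \left(-1 + \left(\frac{5}{-60} + \frac{107}{-119}\right)\right)^{2}) = - (-19 - 78 \left(-1 + \left(5 \left(- \frac{1}{60}\right) + 107 \left(- \frac{1}{119}\right)\right)\right)^{2}) = - (-19 - 78 \left(-1 - \frac{1403}{1428}\right)^{2}) = - (-19 - 78 \left(- \frac{2831}{1428}\right)^{2}) = - (-19 - \frac{104189293}{339864}) = \left(-1\right) \left(- \frac{110646709}{339864}\right) = \frac{110646709}{339864}$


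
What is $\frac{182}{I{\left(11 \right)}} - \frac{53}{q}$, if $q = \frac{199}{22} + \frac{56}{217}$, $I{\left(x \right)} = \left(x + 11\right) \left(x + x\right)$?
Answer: $- \frac{8169937}{1535490} \approx -5.3207$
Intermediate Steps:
$I{\left(x \right)} = 2 x \left(11 + x\right)$ ($I{\left(x \right)} = \left(11 + x\right) 2 x = 2 x \left(11 + x\right)$)
$q = \frac{6345}{682}$ ($q = 199 \cdot \frac{1}{22} + 56 \cdot \frac{1}{217} = \frac{199}{22} + \frac{8}{31} = \frac{6345}{682} \approx 9.3035$)
$\frac{182}{I{\left(11 \right)}} - \frac{53}{q} = \frac{182}{2 \cdot 11 \left(11 + 11\right)} - \frac{53}{\frac{6345}{682}} = \frac{182}{2 \cdot 11 \cdot 22} - \frac{36146}{6345} = \frac{182}{484} - \frac{36146}{6345} = 182 \cdot \frac{1}{484} - \frac{36146}{6345} = \frac{91}{242} - \frac{36146}{6345} = - \frac{8169937}{1535490}$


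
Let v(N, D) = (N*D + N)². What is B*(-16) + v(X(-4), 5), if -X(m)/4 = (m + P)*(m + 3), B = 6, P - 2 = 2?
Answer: -96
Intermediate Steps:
P = 4 (P = 2 + 2 = 4)
X(m) = -4*(3 + m)*(4 + m) (X(m) = -4*(m + 4)*(m + 3) = -4*(4 + m)*(3 + m) = -4*(3 + m)*(4 + m))
v(N, D) = (N + D*N)² (v(N, D) = (D*N + N)² = (N + D*N)²)
B*(-16) + v(X(-4), 5) = 6*(-16) + (-48 - 28*(-4) - 4*(-4)²)²*(1 + 5)² = -96 + (-48 + 112 - 4*16)²*6² = -96 + (-48 + 112 - 64)²*36 = -96 + 0²*36 = -96 + 0*36 = -96 + 0 = -96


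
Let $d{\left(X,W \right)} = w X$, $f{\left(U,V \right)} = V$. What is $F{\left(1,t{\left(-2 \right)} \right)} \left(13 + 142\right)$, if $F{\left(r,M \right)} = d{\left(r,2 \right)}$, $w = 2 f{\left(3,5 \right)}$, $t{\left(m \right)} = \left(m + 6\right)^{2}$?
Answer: $1550$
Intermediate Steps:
$t{\left(m \right)} = \left(6 + m\right)^{2}$
$w = 10$ ($w = 2 \cdot 5 = 10$)
$d{\left(X,W \right)} = 10 X$
$F{\left(r,M \right)} = 10 r$
$F{\left(1,t{\left(-2 \right)} \right)} \left(13 + 142\right) = 10 \cdot 1 \left(13 + 142\right) = 10 \cdot 155 = 1550$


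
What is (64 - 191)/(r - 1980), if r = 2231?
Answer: -127/251 ≈ -0.50598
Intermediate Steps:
(64 - 191)/(r - 1980) = (64 - 191)/(2231 - 1980) = -127/251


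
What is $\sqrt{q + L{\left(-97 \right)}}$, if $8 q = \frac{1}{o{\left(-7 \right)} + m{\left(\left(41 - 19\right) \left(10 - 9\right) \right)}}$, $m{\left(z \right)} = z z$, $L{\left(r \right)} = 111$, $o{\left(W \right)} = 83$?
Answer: $\frac{\sqrt{7048958}}{252} \approx 10.536$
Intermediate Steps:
$m{\left(z \right)} = z^{2}$
$q = \frac{1}{4536}$ ($q = \frac{1}{8 \left(83 + \left(\left(41 - 19\right) \left(10 - 9\right)\right)^{2}\right)} = \frac{1}{8 \left(83 + \left(22 \cdot 1\right)^{2}\right)} = \frac{1}{8 \left(83 + 22^{2}\right)} = \frac{1}{8 \left(83 + 484\right)} = \frac{1}{8 \cdot 567} = \frac{1}{8} \cdot \frac{1}{567} = \frac{1}{4536} \approx 0.00022046$)
$\sqrt{q + L{\left(-97 \right)}} = \sqrt{\frac{1}{4536} + 111} = \sqrt{\frac{503497}{4536}} = \frac{\sqrt{7048958}}{252}$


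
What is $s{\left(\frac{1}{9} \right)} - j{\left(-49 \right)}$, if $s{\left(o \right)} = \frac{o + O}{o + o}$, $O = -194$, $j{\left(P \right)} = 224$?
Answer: $- \frac{2193}{2} \approx -1096.5$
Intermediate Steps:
$s{\left(o \right)} = \frac{-194 + o}{2 o}$ ($s{\left(o \right)} = \frac{o - 194}{o + o} = \frac{-194 + o}{2 o}$)
$s{\left(\frac{1}{9} \right)} - j{\left(-49 \right)} = \frac{-194 + \frac{1}{9}}{2 \cdot \frac{1}{9}} - 224 = \frac{\frac{1}{\frac{1}{9}} \left(-194 + \frac{1}{9}\right)}{2} - 224 = \frac{1}{2} \cdot 9 \left(- \frac{1745}{9}\right) - 224 = - \frac{1745}{2} - 224 = - \frac{2193}{2}$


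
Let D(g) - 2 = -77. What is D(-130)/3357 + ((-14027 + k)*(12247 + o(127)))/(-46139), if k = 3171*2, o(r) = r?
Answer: 3669284315/1780329 ≈ 2061.0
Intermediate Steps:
D(g) = -75 (D(g) = 2 - 77 = -75)
k = 6342
D(-130)/3357 + ((-14027 + k)*(12247 + o(127)))/(-46139) = -75/3357 + ((-14027 + 6342)*(12247 + 127))/(-46139) = -75*1/3357 - 7685*12374*(-1/46139) = -25/1119 - 95094190*(-1/46139) = -25/1119 + 3279110/1591 = 3669284315/1780329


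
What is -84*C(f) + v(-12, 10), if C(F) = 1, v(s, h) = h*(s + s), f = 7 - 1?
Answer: -324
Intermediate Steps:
f = 6
v(s, h) = 2*h*s (v(s, h) = h*(2*s) = 2*h*s)
-84*C(f) + v(-12, 10) = -84*1 + 2*10*(-12) = -84 - 240 = -324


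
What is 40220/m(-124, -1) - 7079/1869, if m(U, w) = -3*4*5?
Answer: -1259932/1869 ≈ -674.12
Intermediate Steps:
m(U, w) = -60 (m(U, w) = -12*5 = -60)
40220/m(-124, -1) - 7079/1869 = 40220/(-60) - 7079/1869 = 40220*(-1/60) - 7079*1/1869 = -2011/3 - 7079/1869 = -1259932/1869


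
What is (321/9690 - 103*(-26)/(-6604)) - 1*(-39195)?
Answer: 8039014097/205105 ≈ 39195.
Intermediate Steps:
(321/9690 - 103*(-26)/(-6604)) - 1*(-39195) = (321*(1/9690) + 2678*(-1/6604)) + 39195 = (107/3230 - 103/254) + 39195 = -76378/205105 + 39195 = 8039014097/205105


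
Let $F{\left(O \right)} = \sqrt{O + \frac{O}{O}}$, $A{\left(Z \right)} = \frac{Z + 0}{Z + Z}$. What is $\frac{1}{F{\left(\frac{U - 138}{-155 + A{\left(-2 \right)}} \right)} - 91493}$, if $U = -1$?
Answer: $- \frac{28271337}{2586629435554} - \frac{\sqrt{181383}}{2586629435554} \approx -1.093 \cdot 10^{-5}$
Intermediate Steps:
$A{\left(Z \right)} = \frac{1}{2}$ ($A{\left(Z \right)} = \frac{Z}{2 Z} = Z \frac{1}{2 Z} = \frac{1}{2}$)
$F{\left(O \right)} = \sqrt{1 + O}$ ($F{\left(O \right)} = \sqrt{O + 1} = \sqrt{1 + O}$)
$\frac{1}{F{\left(\frac{U - 138}{-155 + A{\left(-2 \right)}} \right)} - 91493} = \frac{1}{\sqrt{1 + \frac{-1 - 138}{-155 + \frac{1}{2}}} - 91493} = \frac{1}{\sqrt{1 - \frac{139}{- \frac{309}{2}}} - 91493} = \frac{1}{\sqrt{1 - - \frac{278}{309}} - 91493} = \frac{1}{\sqrt{1 + \frac{278}{309}} - 91493} = \frac{1}{\sqrt{\frac{587}{309}} - 91493} = \frac{1}{\frac{\sqrt{181383}}{309} - 91493} = \frac{1}{-91493 + \frac{\sqrt{181383}}{309}}$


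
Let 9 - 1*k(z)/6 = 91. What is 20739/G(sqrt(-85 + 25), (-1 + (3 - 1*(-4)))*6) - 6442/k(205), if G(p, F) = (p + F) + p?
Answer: 7858835/15744 - 6913*I*sqrt(15)/128 ≈ 499.16 - 209.17*I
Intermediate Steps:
k(z) = -492 (k(z) = 54 - 6*91 = 54 - 546 = -492)
G(p, F) = F + 2*p (G(p, F) = (F + p) + p = F + 2*p)
20739/G(sqrt(-85 + 25), (-1 + (3 - 1*(-4)))*6) - 6442/k(205) = 20739/((-1 + (3 - 1*(-4)))*6 + 2*sqrt(-85 + 25)) - 6442/(-492) = 20739/((-1 + (3 + 4))*6 + 2*sqrt(-60)) - 6442*(-1/492) = 20739/((-1 + 7)*6 + 2*(2*I*sqrt(15))) + 3221/246 = 20739/(6*6 + 4*I*sqrt(15)) + 3221/246 = 20739/(36 + 4*I*sqrt(15)) + 3221/246 = 3221/246 + 20739/(36 + 4*I*sqrt(15))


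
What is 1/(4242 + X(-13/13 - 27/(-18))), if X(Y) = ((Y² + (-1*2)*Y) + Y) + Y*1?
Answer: 4/16969 ≈ 0.00023572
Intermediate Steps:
X(Y) = Y² (X(Y) = ((Y² - 2*Y) + Y) + Y = (Y² - Y) + Y = Y²)
1/(4242 + X(-13/13 - 27/(-18))) = 1/(4242 + (-13/13 - 27/(-18))²) = 1/(4242 + (-13*1/13 - 27*(-1/18))²) = 1/(4242 + (-1 + 3/2)²) = 1/(4242 + (½)²) = 1/(4242 + ¼) = 1/(16969/4) = 4/16969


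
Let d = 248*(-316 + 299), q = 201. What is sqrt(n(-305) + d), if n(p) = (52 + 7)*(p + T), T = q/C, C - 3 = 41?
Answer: 115*I*sqrt(803)/22 ≈ 148.13*I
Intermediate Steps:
C = 44 (C = 3 + 41 = 44)
T = 201/44 ≈ 4.5682
n(p) = 11859/44 + 59*p (n(p) = (52 + 7)*(p + 201/44) = 59*(201/44 + p) = 11859/44 + 59*p)
d = -4216 (d = 248*(-17) = -4216)
sqrt(n(-305) + d) = sqrt((11859/44 + 59*(-305)) - 4216) = sqrt((11859/44 - 17995) - 4216) = sqrt(-779921/44 - 4216) = sqrt(-965425/44) = 115*I*sqrt(803)/22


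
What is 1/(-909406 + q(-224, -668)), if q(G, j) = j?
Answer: -1/910074 ≈ -1.0988e-6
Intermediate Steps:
1/(-909406 + q(-224, -668)) = 1/(-909406 - 668) = 1/(-910074) = -1/910074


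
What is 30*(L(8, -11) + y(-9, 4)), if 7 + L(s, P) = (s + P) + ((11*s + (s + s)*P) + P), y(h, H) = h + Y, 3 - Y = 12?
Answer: -3810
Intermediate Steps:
Y = -9 (Y = 3 - 1*12 = 3 - 12 = -9)
y(h, H) = -9 + h (y(h, H) = h - 9 = -9 + h)
L(s, P) = -7 + 2*P + 12*s + 2*P*s (L(s, P) = -7 + ((s + P) + ((11*s + (s + s)*P) + P)) = -7 + ((P + s) + ((11*s + (2*s)*P) + P)) = -7 + ((P + s) + ((11*s + 2*P*s) + P)) = -7 + ((P + s) + (P + 11*s + 2*P*s)) = -7 + (2*P + 12*s + 2*P*s) = -7 + 2*P + 12*s + 2*P*s)
30*(L(8, -11) + y(-9, 4)) = 30*((-7 + 2*(-11) + 12*8 + 2*(-11)*8) + (-9 - 9)) = 30*((-7 - 22 + 96 - 176) - 18) = 30*(-109 - 18) = 30*(-127) = -3810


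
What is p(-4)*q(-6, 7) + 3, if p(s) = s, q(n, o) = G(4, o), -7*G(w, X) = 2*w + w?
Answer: 69/7 ≈ 9.8571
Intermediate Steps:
G(w, X) = -3*w/7 (G(w, X) = -(2*w + w)/7 = -3*w/7)
q(n, o) = -12/7 (q(n, o) = -3/7*4 = -12/7)
p(-4)*q(-6, 7) + 3 = -4*(-12/7) + 3 = 48/7 + 3 = 69/7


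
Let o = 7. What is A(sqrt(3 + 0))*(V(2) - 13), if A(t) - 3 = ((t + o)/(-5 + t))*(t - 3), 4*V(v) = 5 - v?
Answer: -882/11 + 49*sqrt(3)/44 ≈ -78.253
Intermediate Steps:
V(v) = 5/4 - v/4 (V(v) = (5 - v)/4 = 5/4 - v/4)
A(t) = 3 + (-3 + t)*(7 + t)/(-5 + t) (A(t) = 3 + ((t + 7)/(-5 + t))*(t - 3) = 3 + ((7 + t)/(-5 + t))*(-3 + t) = 3 + (-3 + t)*(7 + t)/(-5 + t))
A(sqrt(3 + 0))*(V(2) - 13) = ((-36 + (sqrt(3 + 0))**2 + 7*sqrt(3 + 0))/(-5 + sqrt(3 + 0)))*((5/4 - 1/4*2) - 13) = ((-36 + (sqrt(3))**2 + 7*sqrt(3))/(-5 + sqrt(3)))*((5/4 - 1/2) - 13) = ((-36 + 3 + 7*sqrt(3))/(-5 + sqrt(3)))*(3/4 - 13) = ((-33 + 7*sqrt(3))/(-5 + sqrt(3)))*(-49/4) = -49*(-33 + 7*sqrt(3))/(4*(-5 + sqrt(3)))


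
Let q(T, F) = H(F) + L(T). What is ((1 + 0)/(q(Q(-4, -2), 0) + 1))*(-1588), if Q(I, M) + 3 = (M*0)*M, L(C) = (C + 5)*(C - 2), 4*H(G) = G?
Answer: 1588/9 ≈ 176.44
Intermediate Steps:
H(G) = G/4
L(C) = (-2 + C)*(5 + C) (L(C) = (5 + C)*(-2 + C) = (-2 + C)*(5 + C))
Q(I, M) = -3 (Q(I, M) = -3 + (M*0)*M = -3 + 0*M = -3 + 0 = -3)
q(T, F) = -10 + T² + 3*T + F/4 (q(T, F) = F/4 + (-10 + T² + 3*T) = -10 + T² + 3*T + F/4)
((1 + 0)/(q(Q(-4, -2), 0) + 1))*(-1588) = ((1 + 0)/((-10 + (-3)² + 3*(-3) + (¼)*0) + 1))*(-1588) = (1/((-10 + 9 - 9 + 0) + 1))*(-1588) = (1/(-10 + 1))*(-1588) = (1/(-9))*(-1588) = (1*(-⅑))*(-1588) = -⅑*(-1588) = 1588/9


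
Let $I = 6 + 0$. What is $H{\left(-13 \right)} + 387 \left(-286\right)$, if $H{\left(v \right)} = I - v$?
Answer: $-110663$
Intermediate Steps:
$I = 6$
$H{\left(v \right)} = 6 - v$
$H{\left(-13 \right)} + 387 \left(-286\right) = \left(6 - -13\right) + 387 \left(-286\right) = \left(6 + 13\right) - 110682 = 19 - 110682 = -110663$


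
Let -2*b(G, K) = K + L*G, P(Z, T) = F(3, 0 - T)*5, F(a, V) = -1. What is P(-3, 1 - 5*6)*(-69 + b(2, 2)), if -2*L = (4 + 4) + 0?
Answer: 330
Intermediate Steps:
L = -4 (L = -((4 + 4) + 0)/2 = -(8 + 0)/2 = -1/2*8 = -4)
P(Z, T) = -5 (P(Z, T) = -1*5 = -5)
b(G, K) = 2*G - K/2 (b(G, K) = -(K - 4*G)/2 = 2*G - K/2)
P(-3, 1 - 5*6)*(-69 + b(2, 2)) = -5*(-69 + (2*2 - 1/2*2)) = -5*(-69 + (4 - 1)) = -5*(-69 + 3) = -5*(-66) = 330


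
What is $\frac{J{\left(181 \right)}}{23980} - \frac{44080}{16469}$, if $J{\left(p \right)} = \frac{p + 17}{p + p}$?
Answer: $- \frac{17392938179}{6498338020} \approx -2.6765$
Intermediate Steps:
$J{\left(p \right)} = \frac{17 + p}{2 p}$
$\frac{J{\left(181 \right)}}{23980} - \frac{44080}{16469} = \frac{\frac{1}{2} \cdot \frac{1}{181} \left(17 + 181\right)}{23980} - \frac{44080}{16469} = \frac{1}{2} \cdot \frac{1}{181} \cdot 198 \cdot \frac{1}{23980} - \frac{44080}{16469} = \frac{99}{181} \cdot \frac{1}{23980} - \frac{44080}{16469} = \frac{9}{394580} - \frac{44080}{16469} = - \frac{17392938179}{6498338020}$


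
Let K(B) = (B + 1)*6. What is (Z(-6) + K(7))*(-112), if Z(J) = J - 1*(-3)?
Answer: -5040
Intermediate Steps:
Z(J) = 3 + J (Z(J) = J + 3 = 3 + J)
K(B) = 6 + 6*B (K(B) = (1 + B)*6 = 6 + 6*B)
(Z(-6) + K(7))*(-112) = ((3 - 6) + (6 + 6*7))*(-112) = (-3 + (6 + 42))*(-112) = (-3 + 48)*(-112) = 45*(-112) = -5040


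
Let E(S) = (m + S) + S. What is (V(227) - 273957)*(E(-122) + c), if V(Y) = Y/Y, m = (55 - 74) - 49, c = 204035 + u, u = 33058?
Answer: -64867575636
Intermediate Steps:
c = 237093 (c = 204035 + 33058 = 237093)
m = -68 (m = -19 - 49 = -68)
V(Y) = 1
E(S) = -68 + 2*S (E(S) = (-68 + S) + S = -68 + 2*S)
(V(227) - 273957)*(E(-122) + c) = (1 - 273957)*((-68 + 2*(-122)) + 237093) = -273956*((-68 - 244) + 237093) = -273956*(-312 + 237093) = -273956*236781 = -64867575636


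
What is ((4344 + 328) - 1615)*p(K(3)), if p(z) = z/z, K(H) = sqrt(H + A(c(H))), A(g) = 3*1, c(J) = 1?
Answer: 3057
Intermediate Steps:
A(g) = 3
K(H) = sqrt(3 + H) (K(H) = sqrt(H + 3) = sqrt(3 + H))
p(z) = 1
((4344 + 328) - 1615)*p(K(3)) = ((4344 + 328) - 1615)*1 = (4672 - 1615)*1 = 3057*1 = 3057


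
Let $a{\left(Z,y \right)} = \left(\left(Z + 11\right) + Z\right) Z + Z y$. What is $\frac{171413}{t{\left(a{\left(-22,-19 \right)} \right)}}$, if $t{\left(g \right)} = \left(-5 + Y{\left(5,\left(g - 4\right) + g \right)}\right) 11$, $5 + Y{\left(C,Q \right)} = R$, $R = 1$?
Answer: $- \frac{15583}{9} \approx -1731.4$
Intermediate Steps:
$Y{\left(C,Q \right)} = -4$ ($Y{\left(C,Q \right)} = -5 + 1 = -4$)
$a{\left(Z,y \right)} = Z y + Z \left(11 + 2 Z\right)$ ($a{\left(Z,y \right)} = \left(\left(11 + Z\right) + Z\right) Z + Z y = \left(11 + 2 Z\right) Z + Z y = Z \left(11 + 2 Z\right) + Z y = Z y + Z \left(11 + 2 Z\right)$)
$t{\left(g \right)} = -99$ ($t{\left(g \right)} = \left(-5 - 4\right) 11 = \left(-9\right) 11 = -99$)
$\frac{171413}{t{\left(a{\left(-22,-19 \right)} \right)}} = \frac{171413}{-99} = 171413 \left(- \frac{1}{99}\right) = - \frac{15583}{9}$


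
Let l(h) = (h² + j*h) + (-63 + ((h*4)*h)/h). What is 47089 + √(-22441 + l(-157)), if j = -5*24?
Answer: 47089 + √20357 ≈ 47232.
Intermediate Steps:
j = -120
l(h) = -63 + h² - 116*h (l(h) = (h² - 120*h) + (-63 + ((h*4)*h)/h) = (h² - 120*h) + (-63 + ((4*h)*h)/h) = (h² - 120*h) + (-63 + (4*h²)/h) = (h² - 120*h) + (-63 + 4*h) = -63 + h² - 116*h)
47089 + √(-22441 + l(-157)) = 47089 + √(-22441 + (-63 + (-157)² - 116*(-157))) = 47089 + √(-22441 + (-63 + 24649 + 18212)) = 47089 + √(-22441 + 42798) = 47089 + √20357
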